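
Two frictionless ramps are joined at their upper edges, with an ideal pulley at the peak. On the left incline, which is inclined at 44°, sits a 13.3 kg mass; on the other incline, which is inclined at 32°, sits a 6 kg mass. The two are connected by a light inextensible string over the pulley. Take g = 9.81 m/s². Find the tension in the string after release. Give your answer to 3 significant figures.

49.7 N

Resolve each weight along its own incline: the 13.3 kg mass has component 13.3 × 9.81 × sin 44° = 90.634 N down its slope, and the 6 kg mass has 6 × 9.81 × sin 32° = 31.191 N down its slope.
The 13.3 kg side's 90.634 N exceeds the other side's 31.191 N, so that mass slides down and the 6 kg mass slides up. Taking that direction as positive, Newton's second law for the whole system gives 90.634 − 31.191 = (13.3 + 6) a, so a = 59.443 / 19.3 = 3.0799 m/s².
For the 6 kg mass (up-slope positive): T − 31.191 = 6 × 3.0799, so T = 49.670 N.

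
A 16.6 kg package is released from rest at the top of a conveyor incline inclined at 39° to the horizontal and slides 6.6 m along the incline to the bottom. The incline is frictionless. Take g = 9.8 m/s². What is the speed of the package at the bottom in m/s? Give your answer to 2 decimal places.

The weight component along the incline is mg sin 39° = 102.378 N and the normal force is N = mg cos 39° = 126.426 N.
With no friction, a = g sin 39° = 6.1673 m/s².
Starting from rest over a distance of 6.6 m, v² = 2aL = 2 × 6.1673 × 6.6 = 81.4084, so v = 9.0227 m/s.

9.02 m/s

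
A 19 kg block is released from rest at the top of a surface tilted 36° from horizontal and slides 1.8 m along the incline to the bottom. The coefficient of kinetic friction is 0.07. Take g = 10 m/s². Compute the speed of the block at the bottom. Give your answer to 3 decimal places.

The weight component along the incline is mg sin 36° = 111.679 N and the normal force is N = mg cos 36° = 153.713 N.
Friction up the slope is f = μN = 0.07 × 153.713 = 10.760 N, so the net downslope force is 111.679 − 10.760 = 100.919 N and a = 100.919 / 19 = 5.3115 m/s².
Starting from rest over a distance of 1.8 m, v² = 2aL = 2 × 5.3115 × 1.8 = 19.1214, so v = 4.3728 m/s.

4.373 m/s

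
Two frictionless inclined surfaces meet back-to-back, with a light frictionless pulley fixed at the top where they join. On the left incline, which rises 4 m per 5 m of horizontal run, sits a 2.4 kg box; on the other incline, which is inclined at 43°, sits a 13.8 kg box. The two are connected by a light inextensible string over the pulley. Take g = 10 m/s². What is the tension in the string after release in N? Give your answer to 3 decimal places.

26.715 N

Resolve each weight along its own incline: the 2.4 kg mass has component 2.4 × 10 × sin 38.66° = 14.993 N down its slope, and the 13.8 kg mass has 13.8 × 10 × sin 43° = 94.116 N down its slope.
The 13.8 kg side's 94.116 N exceeds the other side's 14.993 N, so that mass slides down and the 2.4 kg mass slides up. Taking that direction as positive, Newton's second law for the whole system gives 94.116 − 14.993 = (2.4 + 13.8) a, so a = 79.123 / 16.2 = 4.8841 m/s².
For the 2.4 kg mass (up-slope positive): T − 14.993 = 2.4 × 4.8841, so T = 26.715 N.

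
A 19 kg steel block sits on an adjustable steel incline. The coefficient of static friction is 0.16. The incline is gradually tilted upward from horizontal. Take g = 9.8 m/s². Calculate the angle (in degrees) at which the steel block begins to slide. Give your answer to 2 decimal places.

9.09°

At the threshold of sliding, static friction is at its maximum μ_s N and exactly balances the weight component along the incline: mg sin θ = μ_s mg cos θ.
Hence tan θ = μ_s = 0.16, so θ = arctan(0.16) = 9.0903°.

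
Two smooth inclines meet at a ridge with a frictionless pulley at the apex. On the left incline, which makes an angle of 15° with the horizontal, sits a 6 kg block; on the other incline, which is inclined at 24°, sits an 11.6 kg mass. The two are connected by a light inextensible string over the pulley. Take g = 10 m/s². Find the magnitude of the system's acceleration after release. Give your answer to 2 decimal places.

1.80 m/s²

Resolve each weight along its own incline: the 6 kg mass has component 6 × 10 × sin 15° = 15.529 N down its slope, and the 11.6 kg mass has 11.6 × 10 × sin 24° = 47.181 N down its slope.
The 11.6 kg side's 47.181 N exceeds the other side's 15.529 N, so that mass slides down and the 6 kg mass slides up. Taking that direction as positive, Newton's second law for the whole system gives 47.181 − 15.529 = (6 + 11.6) a, so a = 31.652 / 17.6 = 1.7984 m/s².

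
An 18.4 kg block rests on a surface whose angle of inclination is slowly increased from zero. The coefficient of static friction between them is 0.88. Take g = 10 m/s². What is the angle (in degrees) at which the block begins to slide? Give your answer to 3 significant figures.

41.3°

At the threshold of sliding, static friction is at its maximum μ_s N and exactly balances the weight component along the incline: mg sin θ = μ_s mg cos θ.
Hence tan θ = μ_s = 0.88, so θ = arctan(0.88) = 41.3478°.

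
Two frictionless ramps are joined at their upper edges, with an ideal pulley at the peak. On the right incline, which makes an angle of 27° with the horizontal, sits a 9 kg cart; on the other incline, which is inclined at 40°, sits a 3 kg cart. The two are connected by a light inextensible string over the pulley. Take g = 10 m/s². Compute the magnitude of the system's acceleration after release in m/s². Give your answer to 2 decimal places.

1.80 m/s²

Resolve each weight along its own incline: the 9 kg mass has component 9 × 10 × sin 27° = 40.859 N down its slope, and the 3 kg mass has 3 × 10 × sin 40° = 19.284 N down its slope.
The 9 kg side's 40.859 N exceeds the other side's 19.284 N, so that mass slides down and the 3 kg mass slides up. Taking that direction as positive, Newton's second law for the whole system gives 40.859 − 19.284 = (9 + 3) a, so a = 21.575 / 12 = 1.7979 m/s².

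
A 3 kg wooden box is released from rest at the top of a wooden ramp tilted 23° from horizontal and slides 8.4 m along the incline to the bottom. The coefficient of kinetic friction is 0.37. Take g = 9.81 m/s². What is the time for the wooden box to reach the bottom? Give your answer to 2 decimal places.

5.84 s

The weight component along the incline is mg sin 23° = 11.499 N and the normal force is N = mg cos 23° = 27.090 N.
Friction up the slope is f = μN = 0.37 × 27.090 = 10.023 N, so the net downslope force is 11.499 − 10.023 = 1.476 N and a = 1.476 / 3 = 0.4920 m/s².
Starting from rest, L = ½at², so t = √(2L/a) = √(2 × 8.4 / 0.4920) = 5.8435 s.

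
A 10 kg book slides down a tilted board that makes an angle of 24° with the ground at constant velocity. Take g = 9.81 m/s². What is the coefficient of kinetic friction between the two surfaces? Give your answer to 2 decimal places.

At constant velocity the net force along the incline is zero: mg sin 24° = μ mg cos 24°.
So μ = tan 24° = 0.4067 / 0.9135 = 0.4452.

0.45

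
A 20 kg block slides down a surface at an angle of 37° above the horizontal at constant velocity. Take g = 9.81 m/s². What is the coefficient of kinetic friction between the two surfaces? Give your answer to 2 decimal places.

At constant velocity the net force along the incline is zero: mg sin 37° = μ mg cos 37°.
So μ = tan 37° = 0.6018 / 0.7986 = 0.7536.

0.75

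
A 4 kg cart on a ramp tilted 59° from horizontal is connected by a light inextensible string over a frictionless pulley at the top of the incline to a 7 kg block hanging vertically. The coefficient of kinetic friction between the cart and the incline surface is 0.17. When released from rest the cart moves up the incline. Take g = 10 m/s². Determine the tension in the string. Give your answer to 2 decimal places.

For the cart on the incline: the weight component along the slope is m₁g sin 59° = 4 × 10 × 0.8572 = 34.288 N and the normal force is N = m₁g cos 59° = 20.602 N.
Kinetic friction opposes the cart's motion up the incline: f = μN = 0.17 × 20.602 = 3.502 N acting down the slope.
Newton's second law for the cart (up-slope positive): T − 34.288 − 3.502 = 4 a. For the hanging block (downward positive): 7 × 10 − T = 7 a.
Adding the two equations eliminates T: 32.210 = 11 a, so a = 2.9282 m/s².
Then from the hanging block's equation, T = 7 × (10 − 2.9282) = 49.503 N.

49.50 N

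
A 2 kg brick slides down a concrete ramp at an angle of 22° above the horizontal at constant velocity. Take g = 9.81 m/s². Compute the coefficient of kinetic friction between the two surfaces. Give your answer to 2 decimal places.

At constant velocity the net force along the incline is zero: mg sin 22° = μ mg cos 22°.
So μ = tan 22° = 0.3746 / 0.9272 = 0.4040.

0.40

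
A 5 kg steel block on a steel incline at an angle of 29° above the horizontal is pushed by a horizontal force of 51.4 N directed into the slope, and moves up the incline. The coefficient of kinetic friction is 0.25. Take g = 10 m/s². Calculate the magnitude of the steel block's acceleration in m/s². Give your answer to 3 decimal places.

0.710 m/s²

The horizontal push has components F cos 29° = 51.4 × 0.8746 = 44.954 N up the incline and F sin 29° = 51.4 × 0.4848 = 24.919 N pressing into the surface.
The normal force is therefore N = mg cos 29° + F sin 29° = 43.730 + 24.919 = 68.649 N, and kinetic friction down the slope is μN = 0.25 × 68.649 = 17.162 N.
Along the incline: F cos 29° − mg sin 29° − μN = ma, so 44.954 − 24.240 − 17.162 = 5 a, giving a = 0.7104 m/s².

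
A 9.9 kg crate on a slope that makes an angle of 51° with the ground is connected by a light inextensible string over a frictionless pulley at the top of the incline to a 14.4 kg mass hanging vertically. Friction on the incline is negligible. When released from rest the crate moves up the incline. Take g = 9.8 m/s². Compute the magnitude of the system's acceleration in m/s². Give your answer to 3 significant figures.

2.70 m/s²

For the crate on the incline: the weight component along the slope is m₁g sin 51° = 9.9 × 9.8 × 0.7771 = 75.394 N and the normal force is N = m₁g cos 51° = 61.057 N.
Newton's second law for the crate (up-slope positive): T − 75.394 = 9.9 a. For the hanging mass (downward positive): 14.4 × 9.8 − T = 14.4 a.
Adding the two equations eliminates T: 65.726 = 24.3 a, so a = 2.7048 m/s².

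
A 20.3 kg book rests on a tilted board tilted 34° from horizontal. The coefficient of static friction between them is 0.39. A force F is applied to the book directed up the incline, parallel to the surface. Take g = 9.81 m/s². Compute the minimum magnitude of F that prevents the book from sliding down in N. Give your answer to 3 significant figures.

47.0 N

The normal force is N = mg cos 34° = 165.097 N. With F at its minimum the book is on the verge of sliding down, so static friction is at its maximum μ_s N = 0.39 × 165.097 = 64.388 N and acts up the slope.
Equilibrium along the incline: F + μ_s N = mg sin 34°, so F = 111.359 − 64.388 = 46.971 N.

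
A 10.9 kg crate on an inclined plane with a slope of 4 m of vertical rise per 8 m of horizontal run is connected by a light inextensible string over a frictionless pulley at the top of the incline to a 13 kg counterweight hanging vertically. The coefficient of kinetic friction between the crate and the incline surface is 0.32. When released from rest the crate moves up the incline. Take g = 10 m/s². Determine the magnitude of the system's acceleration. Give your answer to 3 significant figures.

2.09 m/s²

For the crate on the incline: the weight component along the slope is m₁g sin 26.57° = 10.9 × 10 × 0.4472 = 48.745 N and the normal force is N = m₁g cos 26.57° = 97.493 N.
Kinetic friction opposes the crate's motion up the incline: f = μN = 0.32 × 97.493 = 31.198 N acting down the slope.
Newton's second law for the crate (up-slope positive): T − 48.745 − 31.198 = 10.9 a. For the hanging counterweight (downward positive): 13 × 10 − T = 13 a.
Adding the two equations eliminates T: 50.057 = 23.9 a, so a = 2.0944 m/s².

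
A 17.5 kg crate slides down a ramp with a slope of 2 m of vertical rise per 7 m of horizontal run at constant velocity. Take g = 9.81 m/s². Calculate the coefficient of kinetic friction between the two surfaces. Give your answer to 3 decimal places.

0.286

At constant velocity the net force along the incline is zero: mg sin 15.95° = μ mg cos 15.95°.
So μ = tan 15.95° = 0.2747 / 0.9615 = 0.2857.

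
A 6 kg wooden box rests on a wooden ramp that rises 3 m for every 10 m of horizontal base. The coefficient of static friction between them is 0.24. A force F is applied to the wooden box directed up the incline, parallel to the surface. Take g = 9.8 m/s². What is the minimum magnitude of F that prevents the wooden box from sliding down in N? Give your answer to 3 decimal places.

The normal force is N = mg cos 16.70° = 56.320 N. With F at its minimum the wooden box is on the verge of sliding down, so static friction is at its maximum μ_s N = 0.24 × 56.320 = 13.517 N and acts up the slope.
Equilibrium along the incline: F + μ_s N = mg sin 16.70°, so F = 16.896 − 13.517 = 3.379 N.

3.379 N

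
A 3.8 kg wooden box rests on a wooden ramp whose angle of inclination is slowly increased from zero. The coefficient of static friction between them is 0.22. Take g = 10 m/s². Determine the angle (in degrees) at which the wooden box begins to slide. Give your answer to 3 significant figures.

At the threshold of sliding, static friction is at its maximum μ_s N and exactly balances the weight component along the incline: mg sin θ = μ_s mg cos θ.
Hence tan θ = μ_s = 0.22, so θ = arctan(0.22) = 12.4074°.

12.4°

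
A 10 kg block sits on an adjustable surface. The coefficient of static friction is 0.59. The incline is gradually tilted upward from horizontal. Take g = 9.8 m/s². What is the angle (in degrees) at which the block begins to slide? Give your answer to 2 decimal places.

At the threshold of sliding, static friction is at its maximum μ_s N and exactly balances the weight component along the incline: mg sin θ = μ_s mg cos θ.
Hence tan θ = μ_s = 0.59, so θ = arctan(0.59) = 30.5406°.

30.54°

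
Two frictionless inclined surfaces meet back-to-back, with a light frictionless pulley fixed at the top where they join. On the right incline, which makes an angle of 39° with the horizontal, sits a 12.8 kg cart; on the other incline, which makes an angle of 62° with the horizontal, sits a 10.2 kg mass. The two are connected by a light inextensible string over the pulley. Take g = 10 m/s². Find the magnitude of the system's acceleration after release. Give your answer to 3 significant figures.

Resolve each weight along its own incline: the 12.8 kg mass has component 12.8 × 10 × sin 39° = 80.553 N down its slope, and the 10.2 kg mass has 10.2 × 10 × sin 62° = 90.061 N down its slope.
The 10.2 kg side's 90.061 N exceeds the other side's 80.553 N, so that mass slides down and the 12.8 kg mass slides up. Taking that direction as positive, Newton's second law for the whole system gives 90.061 − 80.553 = (12.8 + 10.2) a, so a = 9.508 / 23 = 0.4134 m/s².

0.413 m/s²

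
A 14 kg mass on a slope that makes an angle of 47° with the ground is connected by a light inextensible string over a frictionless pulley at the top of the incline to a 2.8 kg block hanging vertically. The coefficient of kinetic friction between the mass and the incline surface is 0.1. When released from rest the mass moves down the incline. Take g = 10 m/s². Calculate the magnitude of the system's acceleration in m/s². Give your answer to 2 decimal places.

For the mass on the incline: the weight component along the slope is m₁g sin 47° = 14 × 10 × 0.7314 = 102.396 N and the normal force is N = m₁g cos 47° = 95.480 N.
Kinetic friction opposes the mass's motion down the incline: f = μN = 0.1 × 95.480 = 9.548 N acting up the slope.
Newton's second law for the mass (down-slope positive): 102.396 − 9.548 − T = 14 a. For the hanging block (upward positive): T − 2.8 × 10 = 2.8 a.
Adding the two equations eliminates T: 64.848 = 16.8 a, so a = 3.8600 m/s².

3.86 m/s²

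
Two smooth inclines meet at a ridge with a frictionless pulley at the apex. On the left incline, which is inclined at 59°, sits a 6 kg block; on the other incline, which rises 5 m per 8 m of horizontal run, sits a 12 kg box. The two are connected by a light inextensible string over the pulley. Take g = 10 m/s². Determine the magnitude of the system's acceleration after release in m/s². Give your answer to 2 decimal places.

0.68 m/s²

Resolve each weight along its own incline: the 6 kg mass has component 6 × 10 × sin 59° = 51.430 N down its slope, and the 12 kg mass has 12 × 10 × sin 32.01° = 63.600 N down its slope.
The 12 kg side's 63.600 N exceeds the other side's 51.430 N, so that mass slides down and the 6 kg mass slides up. Taking that direction as positive, Newton's second law for the whole system gives 63.600 − 51.430 = (6 + 12) a, so a = 12.170 / 18 = 0.6761 m/s².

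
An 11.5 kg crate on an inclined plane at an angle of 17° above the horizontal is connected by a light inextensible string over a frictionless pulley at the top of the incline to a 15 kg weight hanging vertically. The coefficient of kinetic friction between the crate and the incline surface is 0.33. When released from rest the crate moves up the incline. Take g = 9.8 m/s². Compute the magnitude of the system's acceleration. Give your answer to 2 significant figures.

For the crate on the incline: the weight component along the slope is m₁g sin 17° = 11.5 × 9.8 × 0.2924 = 32.953 N and the normal force is N = m₁g cos 17° = 107.776 N.
Kinetic friction opposes the crate's motion up the incline: f = μN = 0.33 × 107.776 = 35.566 N acting down the slope.
Newton's second law for the crate (up-slope positive): T − 32.953 − 35.566 = 11.5 a. For the hanging weight (downward positive): 15 × 9.8 − T = 15 a.
Adding the two equations eliminates T: 78.481 = 26.5 a, so a = 2.9615 m/s².

3.0 m/s²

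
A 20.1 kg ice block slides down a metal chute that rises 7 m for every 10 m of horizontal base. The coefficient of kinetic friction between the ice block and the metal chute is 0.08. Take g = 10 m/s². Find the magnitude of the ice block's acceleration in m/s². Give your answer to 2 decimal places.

5.08 m/s²

Resolving the weight along the incline: the component pulling the ice block down the slope is mg sin 34.99° = 20.1 × 10 × 0.5735 = 115.273 N, and the normal force is N = mg cos 34.99° = 20.1 × 10 × 0.8192 = 164.659 N.
Kinetic friction acts up the slope with magnitude f = μN = 0.08 × 164.659 = 13.173 N.
Net force along the incline is 115.273 − 13.173 = 102.100 N, so a = 102.100 / 20.1 = 5.0796 m/s².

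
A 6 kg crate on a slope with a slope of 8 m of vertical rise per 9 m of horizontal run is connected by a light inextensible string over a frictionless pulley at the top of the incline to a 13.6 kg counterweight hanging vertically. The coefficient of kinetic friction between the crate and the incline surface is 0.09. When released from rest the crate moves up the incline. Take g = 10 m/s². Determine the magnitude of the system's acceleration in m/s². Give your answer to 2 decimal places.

For the crate on the incline: the weight component along the slope is m₁g sin 41.63° = 6 × 10 × 0.6644 = 39.864 N and the normal force is N = m₁g cos 41.63° = 44.845 N.
Kinetic friction opposes the crate's motion up the incline: f = μN = 0.09 × 44.845 = 4.036 N acting down the slope.
Newton's second law for the crate (up-slope positive): T − 39.864 − 4.036 = 6 a. For the hanging counterweight (downward positive): 13.6 × 10 − T = 13.6 a.
Adding the two equations eliminates T: 92.100 = 19.6 a, so a = 4.6990 m/s².

4.70 m/s²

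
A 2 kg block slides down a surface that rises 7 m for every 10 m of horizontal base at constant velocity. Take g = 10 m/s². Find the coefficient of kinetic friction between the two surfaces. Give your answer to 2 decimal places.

At constant velocity the net force along the incline is zero: mg sin 34.99° = μ mg cos 34.99°.
So μ = tan 34.99° = 0.5735 / 0.8192 = 0.7001.

0.70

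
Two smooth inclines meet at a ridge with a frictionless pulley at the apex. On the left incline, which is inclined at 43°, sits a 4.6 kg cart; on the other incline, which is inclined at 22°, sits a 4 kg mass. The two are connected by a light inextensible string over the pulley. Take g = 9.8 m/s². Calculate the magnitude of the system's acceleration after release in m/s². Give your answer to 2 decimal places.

Resolve each weight along its own incline: the 4.6 kg mass has component 4.6 × 9.8 × sin 43° = 30.744 N down its slope, and the 4 kg mass has 4 × 9.8 × sin 22° = 14.685 N down its slope.
The 4.6 kg side's 30.744 N exceeds the other side's 14.685 N, so that mass slides down and the 4 kg mass slides up. Taking that direction as positive, Newton's second law for the whole system gives 30.744 − 14.685 = (4.6 + 4) a, so a = 16.059 / 8.6 = 1.8673 m/s².

1.87 m/s²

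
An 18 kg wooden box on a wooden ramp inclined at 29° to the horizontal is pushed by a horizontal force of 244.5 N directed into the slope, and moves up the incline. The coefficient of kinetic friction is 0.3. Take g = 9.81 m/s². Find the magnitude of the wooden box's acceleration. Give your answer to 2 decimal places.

2.57 m/s²

The horizontal push has components F cos 29° = 244.5 × 0.8746 = 213.840 N up the incline and F sin 29° = 244.5 × 0.4848 = 118.534 N pressing into the surface.
The normal force is therefore N = mg cos 29° + F sin 29° = 154.437 + 118.534 = 272.971 N, and kinetic friction down the slope is μN = 0.3 × 272.971 = 81.891 N.
Along the incline: F cos 29° − mg sin 29° − μN = ma, so 213.840 − 85.606 − 81.891 = 18 a, giving a = 2.5746 m/s².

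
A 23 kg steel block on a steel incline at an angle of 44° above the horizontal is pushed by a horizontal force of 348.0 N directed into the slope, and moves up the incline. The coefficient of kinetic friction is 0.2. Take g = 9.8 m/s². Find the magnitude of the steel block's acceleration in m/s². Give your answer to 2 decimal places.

0.56 m/s²

The horizontal push has components F cos 44° = 348.0 × 0.7193 = 250.316 N up the incline and F sin 44° = 348.0 × 0.6947 = 241.756 N pressing into the surface.
The normal force is therefore N = mg cos 44° + F sin 44° = 162.130 + 241.756 = 403.886 N, and kinetic friction down the slope is μN = 0.2 × 403.886 = 80.777 N.
Along the incline: F cos 44° − mg sin 44° − μN = ma, so 250.316 − 156.585 − 80.777 = 23 a, giving a = 0.5632 m/s².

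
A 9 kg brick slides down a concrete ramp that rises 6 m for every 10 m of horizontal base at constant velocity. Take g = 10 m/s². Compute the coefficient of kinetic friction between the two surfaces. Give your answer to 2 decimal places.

0.60

At constant velocity the net force along the incline is zero: mg sin 30.96° = μ mg cos 30.96°.
So μ = tan 30.96° = 0.5145 / 0.8575 = 0.6000.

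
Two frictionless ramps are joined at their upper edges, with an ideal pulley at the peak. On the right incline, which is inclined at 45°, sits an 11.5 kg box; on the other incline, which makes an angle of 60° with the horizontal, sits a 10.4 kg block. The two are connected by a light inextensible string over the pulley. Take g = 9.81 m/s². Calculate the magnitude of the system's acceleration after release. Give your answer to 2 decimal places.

Resolve each weight along its own incline: the 11.5 kg mass has component 11.5 × 9.81 × sin 45° = 79.772 N down its slope, and the 10.4 kg mass has 10.4 × 9.81 × sin 60° = 88.355 N down its slope.
The 10.4 kg side's 88.355 N exceeds the other side's 79.772 N, so that mass slides down and the 11.5 kg mass slides up. Taking that direction as positive, Newton's second law for the whole system gives 88.355 − 79.772 = (11.5 + 10.4) a, so a = 8.583 / 21.9 = 0.3919 m/s².

0.39 m/s²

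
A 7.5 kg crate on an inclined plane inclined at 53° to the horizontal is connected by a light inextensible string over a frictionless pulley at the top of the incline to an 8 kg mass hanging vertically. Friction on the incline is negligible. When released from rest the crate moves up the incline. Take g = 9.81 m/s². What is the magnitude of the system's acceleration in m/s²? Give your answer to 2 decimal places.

For the crate on the incline: the weight component along the slope is m₁g sin 53° = 7.5 × 9.81 × 0.7986 = 58.757 N and the normal force is N = m₁g cos 53° = 44.279 N.
Newton's second law for the crate (up-slope positive): T − 58.757 = 7.5 a. For the hanging mass (downward positive): 8 × 9.81 − T = 8 a.
Adding the two equations eliminates T: 19.723 = 15.5 a, so a = 1.2725 m/s².

1.27 m/s²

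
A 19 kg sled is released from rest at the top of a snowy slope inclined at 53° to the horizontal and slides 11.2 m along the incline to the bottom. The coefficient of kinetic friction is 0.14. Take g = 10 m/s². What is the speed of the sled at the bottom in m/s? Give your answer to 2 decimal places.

12.65 m/s

The weight component along the incline is mg sin 53° = 151.741 N and the normal force is N = mg cos 53° = 114.345 N.
Friction up the slope is f = μN = 0.14 × 114.345 = 16.008 N, so the net downslope force is 151.741 − 16.008 = 135.733 N and a = 135.733 / 19 = 7.1438 m/s².
Starting from rest over a distance of 11.2 m, v² = 2aL = 2 × 7.1438 × 11.2 = 160.0211, so v = 12.6499 m/s.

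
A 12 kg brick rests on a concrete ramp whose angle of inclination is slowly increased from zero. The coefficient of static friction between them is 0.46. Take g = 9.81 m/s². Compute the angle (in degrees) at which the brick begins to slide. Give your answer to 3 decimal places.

24.702°

At the threshold of sliding, static friction is at its maximum μ_s N and exactly balances the weight component along the incline: mg sin θ = μ_s mg cos θ.
Hence tan θ = μ_s = 0.46, so θ = arctan(0.46) = 24.7024°.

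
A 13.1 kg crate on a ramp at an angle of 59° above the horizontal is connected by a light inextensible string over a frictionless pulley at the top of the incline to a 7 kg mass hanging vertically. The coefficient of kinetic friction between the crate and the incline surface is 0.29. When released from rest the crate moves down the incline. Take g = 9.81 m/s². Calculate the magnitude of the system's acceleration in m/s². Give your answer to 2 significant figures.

For the crate on the incline: the weight component along the slope is m₁g sin 59° = 13.1 × 9.81 × 0.8572 = 110.160 N and the normal force is N = m₁g cos 59° = 66.188 N.
Kinetic friction opposes the crate's motion down the incline: f = μN = 0.29 × 66.188 = 19.195 N acting up the slope.
Newton's second law for the crate (down-slope positive): 110.160 − 19.195 − T = 13.1 a. For the hanging mass (upward positive): T − 7 × 9.81 = 7 a.
Adding the two equations eliminates T: 22.295 = 20.1 a, so a = 1.1092 m/s².

1.1 m/s²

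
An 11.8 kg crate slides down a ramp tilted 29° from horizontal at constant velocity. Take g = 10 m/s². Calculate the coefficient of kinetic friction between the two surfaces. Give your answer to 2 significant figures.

0.55

At constant velocity the net force along the incline is zero: mg sin 29° = μ mg cos 29°.
So μ = tan 29° = 0.4848 / 0.8746 = 0.5543.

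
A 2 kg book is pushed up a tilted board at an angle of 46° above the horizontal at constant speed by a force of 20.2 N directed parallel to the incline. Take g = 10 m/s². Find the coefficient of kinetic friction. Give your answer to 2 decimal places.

0.42

At constant speed ΣF = 0 along the incline. The applied 20.2 N acts up the slope; the weight component mg sin 46° = 14.387 N and kinetic friction μN both act down the slope.
So 20.2 = 14.387 + μ × 13.893, giving μ = (20.2 − 14.387) / 13.893 = 0.4184.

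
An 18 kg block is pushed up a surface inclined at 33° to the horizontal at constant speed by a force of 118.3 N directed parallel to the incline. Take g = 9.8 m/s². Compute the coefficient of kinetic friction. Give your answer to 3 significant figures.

At constant speed ΣF = 0 along the incline. The applied 118.3 N acts up the slope; the weight component mg sin 33° = 96.074 N and kinetic friction μN both act down the slope.
So 118.3 = 96.074 + μ × 147.941, giving μ = (118.3 − 96.074) / 147.941 = 0.1502.

0.150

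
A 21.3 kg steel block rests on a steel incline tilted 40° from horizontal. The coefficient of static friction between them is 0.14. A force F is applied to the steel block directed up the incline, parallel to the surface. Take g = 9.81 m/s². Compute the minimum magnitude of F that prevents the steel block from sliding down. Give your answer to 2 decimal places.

The normal force is N = mg cos 40° = 160.067 N. With F at its minimum the steel block is on the verge of sliding down, so static friction is at its maximum μ_s N = 0.14 × 160.067 = 22.409 N and acts up the slope.
Equilibrium along the incline: F + μ_s N = mg sin 40°, so F = 134.312 − 22.409 = 111.903 N.

111.90 N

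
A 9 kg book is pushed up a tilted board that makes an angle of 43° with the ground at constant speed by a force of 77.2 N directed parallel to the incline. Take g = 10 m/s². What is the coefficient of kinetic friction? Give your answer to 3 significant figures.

At constant speed ΣF = 0 along the incline. The applied 77.2 N acts up the slope; the weight component mg sin 43° = 61.380 N and kinetic friction μN both act down the slope.
So 77.2 = 61.380 + μ × 65.822, giving μ = (77.2 − 61.380) / 65.822 = 0.2403.

0.240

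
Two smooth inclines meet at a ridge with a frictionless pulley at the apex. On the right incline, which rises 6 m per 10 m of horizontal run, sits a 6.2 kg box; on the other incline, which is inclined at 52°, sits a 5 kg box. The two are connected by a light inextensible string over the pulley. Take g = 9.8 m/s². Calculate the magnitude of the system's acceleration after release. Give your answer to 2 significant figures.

0.66 m/s²

Resolve each weight along its own incline: the 6.2 kg mass has component 6.2 × 9.8 × sin 30.96° = 31.261 N down its slope, and the 5 kg mass has 5 × 9.8 × sin 52° = 38.613 N down its slope.
The 5 kg side's 38.613 N exceeds the other side's 31.261 N, so that mass slides down and the 6.2 kg mass slides up. Taking that direction as positive, Newton's second law for the whole system gives 38.613 − 31.261 = (6.2 + 5) a, so a = 7.352 / 11.2 = 0.6564 m/s².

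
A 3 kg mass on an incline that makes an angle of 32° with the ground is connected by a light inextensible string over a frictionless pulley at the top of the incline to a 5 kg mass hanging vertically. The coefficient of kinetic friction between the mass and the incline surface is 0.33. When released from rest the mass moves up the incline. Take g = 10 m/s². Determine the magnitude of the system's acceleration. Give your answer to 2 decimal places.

3.21 m/s²

For the mass on the incline: the weight component along the slope is m₁g sin 32° = 3 × 10 × 0.5299 = 15.897 N and the normal force is N = m₁g cos 32° = 25.441 N.
Kinetic friction opposes the mass's motion up the incline: f = μN = 0.33 × 25.441 = 8.396 N acting down the slope.
Newton's second law for the mass (up-slope positive): T − 15.897 − 8.396 = 3 a. For the hanging mass (downward positive): 5 × 10 − T = 5 a.
Adding the two equations eliminates T: 25.707 = 8 a, so a = 3.2134 m/s².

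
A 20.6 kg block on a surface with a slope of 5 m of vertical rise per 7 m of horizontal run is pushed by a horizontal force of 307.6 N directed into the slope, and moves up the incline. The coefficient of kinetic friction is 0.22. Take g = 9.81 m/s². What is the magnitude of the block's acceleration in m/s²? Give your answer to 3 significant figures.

2.78 m/s²

The horizontal push has components F cos 35.54° = 307.6 × 0.8137 = 250.294 N up the incline and F sin 35.54° = 307.6 × 0.5812 = 178.777 N pressing into the surface.
The normal force is therefore N = mg cos 35.54° + F sin 35.54° = 164.437 + 178.777 = 343.214 N, and kinetic friction down the slope is μN = 0.22 × 343.214 = 75.507 N.
Along the incline: F cos 35.54° − mg sin 35.54° − μN = ma, so 250.294 − 117.452 − 75.507 = 20.6 a, giving a = 2.7833 m/s².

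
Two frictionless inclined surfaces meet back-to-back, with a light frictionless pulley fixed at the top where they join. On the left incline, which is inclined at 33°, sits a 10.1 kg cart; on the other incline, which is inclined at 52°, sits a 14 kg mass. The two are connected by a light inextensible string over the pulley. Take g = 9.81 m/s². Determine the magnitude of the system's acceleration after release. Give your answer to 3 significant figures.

2.25 m/s²

Resolve each weight along its own incline: the 10.1 kg mass has component 10.1 × 9.81 × sin 33° = 53.963 N down its slope, and the 14 kg mass has 14 × 9.81 × sin 52° = 108.225 N down its slope.
The 14 kg side's 108.225 N exceeds the other side's 53.963 N, so that mass slides down and the 10.1 kg mass slides up. Taking that direction as positive, Newton's second law for the whole system gives 108.225 − 53.963 = (10.1 + 14) a, so a = 54.262 / 24.1 = 2.2515 m/s².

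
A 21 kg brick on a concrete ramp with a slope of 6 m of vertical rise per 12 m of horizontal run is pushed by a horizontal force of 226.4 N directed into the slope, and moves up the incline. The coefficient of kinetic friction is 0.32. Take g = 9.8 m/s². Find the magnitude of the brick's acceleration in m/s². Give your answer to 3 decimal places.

0.912 m/s²

The horizontal push has components F cos 26.57° = 226.4 × 0.8944 = 202.492 N up the incline and F sin 26.57° = 226.4 × 0.4472 = 101.246 N pressing into the surface.
The normal force is therefore N = mg cos 26.57° + F sin 26.57° = 184.068 + 101.246 = 285.314 N, and kinetic friction down the slope is μN = 0.32 × 285.314 = 91.300 N.
Along the incline: F cos 26.57° − mg sin 26.57° − μN = ma, so 202.492 − 92.034 − 91.300 = 21 a, giving a = 0.9123 m/s².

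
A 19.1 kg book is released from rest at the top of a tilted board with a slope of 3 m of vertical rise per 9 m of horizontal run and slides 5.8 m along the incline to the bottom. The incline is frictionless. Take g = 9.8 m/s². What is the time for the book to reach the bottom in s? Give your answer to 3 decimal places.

1.935 s

The weight component along the incline is mg sin 18.43° = 59.192 N and the normal force is N = mg cos 18.43° = 177.575 N.
With no friction, a = g sin 18.43° = 3.0990 m/s².
Starting from rest, L = ½at², so t = √(2L/a) = √(2 × 5.8 / 3.0990) = 1.9347 s.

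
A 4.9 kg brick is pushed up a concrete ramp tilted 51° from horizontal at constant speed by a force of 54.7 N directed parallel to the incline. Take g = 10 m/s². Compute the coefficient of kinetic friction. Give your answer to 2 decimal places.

0.54

At constant speed ΣF = 0 along the incline. The applied 54.7 N acts up the slope; the weight component mg sin 51° = 38.080 N and kinetic friction μN both act down the slope.
So 54.7 = 38.080 + μ × 30.837, giving μ = (54.7 − 38.080) / 30.837 = 0.5390.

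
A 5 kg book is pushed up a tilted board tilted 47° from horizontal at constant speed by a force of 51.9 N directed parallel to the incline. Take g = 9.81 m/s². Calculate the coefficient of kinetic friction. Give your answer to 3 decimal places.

0.479

At constant speed ΣF = 0 along the incline. The applied 51.9 N acts up the slope; the weight component mg sin 47° = 35.873 N and kinetic friction μN both act down the slope.
So 51.9 = 35.873 + μ × 33.452, giving μ = (51.9 − 35.873) / 33.452 = 0.4791.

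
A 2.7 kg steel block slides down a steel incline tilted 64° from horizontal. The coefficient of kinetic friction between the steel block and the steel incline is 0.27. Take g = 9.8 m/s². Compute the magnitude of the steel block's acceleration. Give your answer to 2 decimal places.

7.65 m/s²

Resolving the weight along the incline: the component pulling the steel block down the slope is mg sin 64° = 2.7 × 9.8 × 0.8988 = 23.782 N, and the normal force is N = mg cos 64° = 2.7 × 9.8 × 0.4384 = 11.600 N.
Kinetic friction acts up the slope with magnitude f = μN = 0.27 × 11.600 = 3.132 N.
Net force along the incline is 23.782 − 3.132 = 20.650 N, so a = 20.650 / 2.7 = 7.6481 m/s².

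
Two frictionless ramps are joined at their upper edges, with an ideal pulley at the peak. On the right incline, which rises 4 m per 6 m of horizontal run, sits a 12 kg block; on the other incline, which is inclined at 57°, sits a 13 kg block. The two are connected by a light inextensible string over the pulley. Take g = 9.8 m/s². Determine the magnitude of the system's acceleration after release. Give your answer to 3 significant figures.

Resolve each weight along its own incline: the 12 kg mass has component 12 × 9.8 × sin 33.69° = 65.233 N down its slope, and the 13 kg mass has 13 × 9.8 × sin 57° = 106.847 N down its slope.
The 13 kg side's 106.847 N exceeds the other side's 65.233 N, so that mass slides down and the 12 kg mass slides up. Taking that direction as positive, Newton's second law for the whole system gives 106.847 − 65.233 = (12 + 13) a, so a = 41.614 / 25 = 1.6646 m/s².

1.66 m/s²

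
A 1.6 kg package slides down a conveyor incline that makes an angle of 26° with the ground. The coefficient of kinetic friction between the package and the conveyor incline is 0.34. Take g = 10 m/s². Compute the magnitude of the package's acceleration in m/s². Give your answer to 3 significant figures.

Resolving the weight along the incline: the component pulling the package down the slope is mg sin 26° = 1.6 × 10 × 0.4384 = 7.014 N, and the normal force is N = mg cos 26° = 1.6 × 10 × 0.8988 = 14.381 N.
Kinetic friction acts up the slope with magnitude f = μN = 0.34 × 14.381 = 4.890 N.
Net force along the incline is 7.014 − 4.890 = 2.124 N, so a = 2.124 / 1.6 = 1.3275 m/s².

1.33 m/s²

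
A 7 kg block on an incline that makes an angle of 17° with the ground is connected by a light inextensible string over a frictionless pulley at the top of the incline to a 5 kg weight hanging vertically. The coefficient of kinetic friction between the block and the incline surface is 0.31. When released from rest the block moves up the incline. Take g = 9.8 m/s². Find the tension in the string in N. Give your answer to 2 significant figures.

45 N

For the block on the incline: the weight component along the slope is m₁g sin 17° = 7 × 9.8 × 0.2924 = 20.059 N and the normal force is N = m₁g cos 17° = 65.603 N.
Kinetic friction opposes the block's motion up the incline: f = μN = 0.31 × 65.603 = 20.337 N acting down the slope.
Newton's second law for the block (up-slope positive): T − 20.059 − 20.337 = 7 a. For the hanging weight (downward positive): 5 × 9.8 − T = 5 a.
Adding the two equations eliminates T: 8.604 = 12 a, so a = 0.7170 m/s².
Then from the hanging weight's equation, T = 5 × (9.8 − 0.7170) = 45.415 N.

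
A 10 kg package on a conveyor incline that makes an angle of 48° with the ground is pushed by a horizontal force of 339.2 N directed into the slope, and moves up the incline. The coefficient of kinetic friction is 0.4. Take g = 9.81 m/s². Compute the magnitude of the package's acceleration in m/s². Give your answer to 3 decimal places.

2.698 m/s²

The horizontal push has components F cos 48° = 339.2 × 0.6691 = 226.959 N up the incline and F sin 48° = 339.2 × 0.7431 = 252.060 N pressing into the surface.
The normal force is therefore N = mg cos 48° + F sin 48° = 65.639 + 252.060 = 317.699 N, and kinetic friction down the slope is μN = 0.4 × 317.699 = 127.080 N.
Along the incline: F cos 48° − mg sin 48° − μN = ma, so 226.959 − 72.898 − 127.080 = 10 a, giving a = 2.6981 m/s².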